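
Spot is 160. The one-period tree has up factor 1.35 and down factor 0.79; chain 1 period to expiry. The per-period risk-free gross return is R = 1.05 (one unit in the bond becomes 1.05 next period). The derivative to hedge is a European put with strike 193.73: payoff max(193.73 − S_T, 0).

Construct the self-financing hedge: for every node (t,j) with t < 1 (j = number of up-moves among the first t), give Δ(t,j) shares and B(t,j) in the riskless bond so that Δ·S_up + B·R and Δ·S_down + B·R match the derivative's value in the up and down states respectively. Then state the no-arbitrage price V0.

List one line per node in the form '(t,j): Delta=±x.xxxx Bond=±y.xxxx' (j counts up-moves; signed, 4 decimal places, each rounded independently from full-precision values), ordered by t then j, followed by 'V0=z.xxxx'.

Under the risk-neutral measure, an up-move has probability p* = (R−d)/(u−d) = 0.4643 and values discount at R = 1.05.
Terminal payoffs: V(1,0)=67.3300, V(1,1)=0.0000
  t=0,j=0: stock 160.0000 → up 216.0000 (V=0.0000), down 126.4000 (V=67.3300). Price 34.3520; hedge Δ=-0.7515, bond B=154.5842.
Root portfolio cost Δ·160+B reproduces V0=34.3520.

(0,0): Delta=-0.7515 Bond=154.5842
V0=34.3520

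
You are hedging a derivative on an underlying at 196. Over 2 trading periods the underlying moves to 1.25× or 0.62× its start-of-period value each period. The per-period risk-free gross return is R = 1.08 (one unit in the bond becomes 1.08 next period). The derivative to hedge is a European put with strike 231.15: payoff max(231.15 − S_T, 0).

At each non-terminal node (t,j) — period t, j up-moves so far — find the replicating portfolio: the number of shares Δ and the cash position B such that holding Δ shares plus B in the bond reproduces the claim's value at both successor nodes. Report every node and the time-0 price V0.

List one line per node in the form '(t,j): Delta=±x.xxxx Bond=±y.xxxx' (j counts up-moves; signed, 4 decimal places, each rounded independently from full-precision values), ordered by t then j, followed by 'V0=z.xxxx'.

Risk-neutral probability p* = (R−d)/(u−d) = (1.08−0.62)/(1.25−0.62) = 0.7302.
Terminal values V(2,·): V(2,0)=155.8076, V(2,1)=79.2500, V(2,2)=0.0000
(1,0): S=121.5200. Δ = (V_up−V_dn)/(S_up−S_dn) = (79.2500−155.8076)/(151.9000−75.3424) = -1.0000. V = [p*·79.2500 + (1−p*)·155.8076]/1.08 = 92.5078. B = V − Δ·S = 214.0278.
(1,1): S=245.0000. Δ = (V_up−V_dn)/(S_up−S_dn) = (0.0000−79.2500)/(306.2500−151.9000) = -0.5134. V = [p*·0.0000 + (1−p*)·79.2500]/1.08 = 19.8009. B = V − Δ·S = 145.5945.
(0,0): S=196.0000. Δ = (V_up−V_dn)/(S_up−S_dn) = (19.8009−92.5078)/(245.0000−121.5200) = -0.5888. V = [p*·19.8009 + (1−p*)·92.5078]/1.08 = 36.5002. B = V − Δ·S = 151.9080.
Each (Δ,B) replicates both successor values, so the strategy is self-financing and V0 is arbitrage-free.

(0,0): Delta=-0.5888 Bond=151.9080
(1,0): Delta=-1.0000 Bond=214.0278
(1,1): Delta=-0.5134 Bond=145.5945
V0=36.5002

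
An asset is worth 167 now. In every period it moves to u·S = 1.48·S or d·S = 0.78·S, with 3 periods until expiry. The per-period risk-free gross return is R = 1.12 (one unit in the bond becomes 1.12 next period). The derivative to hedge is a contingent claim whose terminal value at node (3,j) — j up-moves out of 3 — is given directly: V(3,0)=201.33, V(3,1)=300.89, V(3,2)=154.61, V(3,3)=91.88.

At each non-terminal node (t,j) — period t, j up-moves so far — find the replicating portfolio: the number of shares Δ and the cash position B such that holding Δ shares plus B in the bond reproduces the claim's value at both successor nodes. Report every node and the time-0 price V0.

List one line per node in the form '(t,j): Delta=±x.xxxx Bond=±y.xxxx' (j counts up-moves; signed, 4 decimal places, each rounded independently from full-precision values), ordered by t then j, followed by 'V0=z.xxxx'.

(0,0): Delta=-0.4197 Bond=219.6753
(1,0): Delta=-0.1944 Bond=216.6805
(1,1): Delta=-0.5455 Bond=277.1190
(2,0): Delta=1.3998 Bond=80.7069
(2,1): Delta=-1.0840 Bond=414.1855
(2,2): Delta=-0.2450 Bond=200.4546
V0=149.5828

Since d<R<u, set p* = (R−d)/(u−d) = 0.4857; price each node as the discounted p*-expectation of its children.
At expiry t=3: V(3,0)=201.3300, V(3,1)=300.8900, V(3,2)=154.6100, V(3,3)=91.8800
(2,0): S=101.6028. Δ = (V_up−V_dn)/(S_up−S_dn) = (300.8900−201.3300)/(150.3721−79.2502) = 1.3998. V = [p*·300.8900 + (1−p*)·201.3300]/1.12 = 222.9355. B = V − Δ·S = 80.7069.
(2,1): S=192.7848. Δ = (V_up−V_dn)/(S_up−S_dn) = (154.6100−300.8900)/(285.3215−150.3721) = -1.0840. V = [p*·154.6100 + (1−p*)·300.8900]/1.12 = 205.2140. B = V − Δ·S = 414.1855.
(2,2): S=365.7968. Δ = (V_up−V_dn)/(S_up−S_dn) = (91.8800−154.6100)/(541.3793−285.3215) = -0.2450. V = [p*·91.8800 + (1−p*)·154.6100]/1.12 = 110.8403. B = V − Δ·S = 200.4546.
(1,0): S=130.2600. Δ = (V_up−V_dn)/(S_up−S_dn) = (205.2140−222.9355)/(192.7848−101.6028) = -0.1944. V = [p*·205.2140 + (1−p*)·222.9355]/1.12 = 191.3642. B = V − Δ·S = 216.6805.
(1,1): S=247.1600. Δ = (V_up−V_dn)/(S_up−S_dn) = (110.8403−205.2140)/(365.7968−192.7848) = -0.5455. V = [p*·110.8403 + (1−p*)·205.2140]/1.12 = 142.2994. B = V − Δ·S = 277.1190.
(0,0): S=167.0000. Δ = (V_up−V_dn)/(S_up−S_dn) = (142.2994−191.3642)/(247.1600−130.2600) = -0.4197. V = [p*·142.2994 + (1−p*)·191.3642]/1.12 = 149.5828. B = V − Δ·S = 219.6753.
Self-financing check: at every node Δ·S+B equals the discounted successor values.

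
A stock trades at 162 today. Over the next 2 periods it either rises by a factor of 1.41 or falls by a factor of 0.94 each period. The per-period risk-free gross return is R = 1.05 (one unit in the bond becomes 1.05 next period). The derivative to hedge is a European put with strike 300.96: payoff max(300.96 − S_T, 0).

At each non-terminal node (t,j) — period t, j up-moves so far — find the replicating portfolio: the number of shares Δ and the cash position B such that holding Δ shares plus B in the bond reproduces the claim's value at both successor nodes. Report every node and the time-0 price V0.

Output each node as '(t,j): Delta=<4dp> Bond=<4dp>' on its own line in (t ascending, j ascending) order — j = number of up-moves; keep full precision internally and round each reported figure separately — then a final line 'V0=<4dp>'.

(0,0): Delta=-0.9382 Bond=264.0160
(1,0): Delta=-1.0000 Bond=286.6286
(1,1): Delta=-0.8033 Bond=246.4149
V0=112.0285

No-arbitrage ⇒ martingale measure with p* = (R−d)/(u−d) = 0.2340.
Terminal values V(2,·): V(2,0)=157.8168, V(2,1)=86.2452, V(2,2)=0.0000
(1,0): S=152.2800. Δ = (V_up−V_dn)/(S_up−S_dn) = (86.2452−157.8168)/(214.7148−143.1432) = -1.0000. V = [p*·86.2452 + (1−p*)·157.8168]/1.05 = 134.3486. B = V − Δ·S = 286.6286.
(1,1): S=228.4200. Δ = (V_up−V_dn)/(S_up−S_dn) = (0.0000−86.2452)/(322.0722−214.7148) = -0.8033. V = [p*·0.0000 + (1−p*)·86.2452]/1.05 = 62.9144. B = V − Δ·S = 246.4149.
(0,0): S=162.0000. Δ = (V_up−V_dn)/(S_up−S_dn) = (62.9144−134.3486)/(228.4200−152.2800) = -0.9382. V = [p*·62.9144 + (1−p*)·134.3486]/1.05 = 112.0285. B = V − Δ·S = 264.0160.
The time-0 hedge costs 112.0285, which is the no-arbitrage price.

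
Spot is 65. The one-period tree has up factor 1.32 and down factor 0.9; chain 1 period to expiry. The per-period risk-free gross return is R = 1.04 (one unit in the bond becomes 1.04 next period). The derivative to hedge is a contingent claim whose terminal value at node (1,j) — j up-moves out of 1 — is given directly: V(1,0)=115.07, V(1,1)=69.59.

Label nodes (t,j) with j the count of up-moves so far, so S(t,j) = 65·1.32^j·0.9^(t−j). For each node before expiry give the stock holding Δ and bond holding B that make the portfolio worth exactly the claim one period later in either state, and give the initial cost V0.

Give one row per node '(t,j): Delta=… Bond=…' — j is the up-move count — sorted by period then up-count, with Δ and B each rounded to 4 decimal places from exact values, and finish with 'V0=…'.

The replicating-portfolio and risk-neutral prices coincide; use p* = (1.04−0.9)/(1.32−0.9) = 0.3333 for the latter.
Terminal payoffs: V(1,0)=115.0700, V(1,1)=69.5900
  t=0,j=0: stock 65.0000 → up 85.8000 (V=69.5900), down 58.5000 (V=115.0700). Price 96.0673; hedge Δ=-1.6659, bond B=204.3530.
Check: Δ(0,0)·S0 + B(0,0) = 96.0673 = V0.

(0,0): Delta=-1.6659 Bond=204.3530
V0=96.0673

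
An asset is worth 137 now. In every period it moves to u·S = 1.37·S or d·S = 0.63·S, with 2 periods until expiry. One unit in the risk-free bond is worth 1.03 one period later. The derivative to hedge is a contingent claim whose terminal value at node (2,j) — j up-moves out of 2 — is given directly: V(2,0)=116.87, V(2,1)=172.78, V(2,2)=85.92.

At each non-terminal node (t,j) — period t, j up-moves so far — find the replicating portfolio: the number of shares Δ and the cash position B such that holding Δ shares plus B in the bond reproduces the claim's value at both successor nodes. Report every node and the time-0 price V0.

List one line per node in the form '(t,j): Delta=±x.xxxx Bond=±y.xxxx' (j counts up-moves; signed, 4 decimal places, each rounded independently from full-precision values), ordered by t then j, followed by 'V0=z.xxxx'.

Since d<R<u, set p* = (R−d)/(u−d) = 0.5405; price each node as the discounted p*-expectation of its children.
Payoff layer (t=2): V(2,0)=116.8700, V(2,1)=172.7800, V(2,2)=85.9200
(1,0): S=86.3100. Δ = (V_up−V_dn)/(S_up−S_dn) = (172.7800−116.8700)/(118.2447−54.3753) = 0.8754. V = [p*·172.7800 + (1−p*)·116.8700]/1.03 = 142.8074. B = V − Δ·S = 67.2533.
(1,1): S=187.6900. Δ = (V_up−V_dn)/(S_up−S_dn) = (85.9200−172.7800)/(257.1353−118.2447) = -0.6254. V = [p*·85.9200 + (1−p*)·172.7800]/1.03 = 122.1637. B = V − Δ·S = 239.5421.
(0,0): S=137.0000. Δ = (V_up−V_dn)/(S_up−S_dn) = (122.1637−142.8074)/(187.6900−86.3100) = -0.2036. V = [p*·122.1637 + (1−p*)·142.8074]/1.03 = 127.8142. B = V − Δ·S = 155.7111.
Each (Δ,B) replicates both successor values, so the strategy is self-financing and V0 is arbitrage-free.

(0,0): Delta=-0.2036 Bond=155.7111
(1,0): Delta=0.8754 Bond=67.2533
(1,1): Delta=-0.6254 Bond=239.5421
V0=127.8142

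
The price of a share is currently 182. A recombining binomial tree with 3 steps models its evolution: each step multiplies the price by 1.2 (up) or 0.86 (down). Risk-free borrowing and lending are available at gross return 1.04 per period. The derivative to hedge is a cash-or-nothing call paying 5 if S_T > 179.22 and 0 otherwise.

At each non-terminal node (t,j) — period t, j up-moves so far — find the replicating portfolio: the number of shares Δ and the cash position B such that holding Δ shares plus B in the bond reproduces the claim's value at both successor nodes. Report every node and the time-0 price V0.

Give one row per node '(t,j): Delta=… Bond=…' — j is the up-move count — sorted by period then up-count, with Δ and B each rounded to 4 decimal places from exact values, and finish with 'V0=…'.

(0,0): Delta=0.0372 Bond=-4.3563
(1,0): Delta=0.0478 Bond=-6.1904
(1,1): Delta=0.0305 Bond=-3.0552
(2,0): Delta=0.0000 Bond=0.0000
(2,1): Delta=0.0783 Bond=-12.1606
(2,2): Delta=0.0000 Bond=4.8077
V0=2.4184

The replicating-portfolio and risk-neutral prices coincide; use p* = (1.04−0.86)/(1.2−0.86) = 0.5294 for the latter.
At expiry t=3: V(3,0)=0.0000, V(3,1)=0.0000, V(3,2)=5.0000, V(3,3)=5.0000
Node (2,0) S=134.6072: V=(p*·0.0000+(1−p*)·0.0000)/1.04=0.0000; Δ=(0.0000−0.0000)/(161.5286−115.7622)=0.0000; B=V−Δ·S=0.0000
Node (2,1) S=187.8240: V=(p*·5.0000+(1−p*)·0.0000)/1.04=2.5452; Δ=(5.0000−0.0000)/(225.3888−161.5286)=0.0783; B=V−Δ·S=-12.1606
Node (2,2) S=262.0800: V=(p*·5.0000+(1−p*)·5.0000)/1.04=4.8077; Δ=(5.0000−5.0000)/(314.4960−225.3888)=0.0000; B=V−Δ·S=4.8077
Node (1,0) S=156.5200: V=(p*·2.5452+(1−p*)·0.0000)/1.04=1.2957; Δ=(2.5452−0.0000)/(187.8240−134.6072)=0.0478; B=V−Δ·S=-6.1904
Node (1,1) S=218.4000: V=(p*·4.8077+(1−p*)·2.5452)/1.04=3.5991; Δ=(4.8077−2.5452)/(262.0800−187.8240)=0.0305; B=V−Δ·S=-3.0552
Node (0,0) S=182.0000: V=(p*·3.5991+(1−p*)·1.2957)/1.04=2.4184; Δ=(3.5991−1.2957)/(218.4000−156.5200)=0.0372; B=V−Δ·S=-4.3563
Check: Δ(0,0)·S0 + B(0,0) = 2.4184 = V0.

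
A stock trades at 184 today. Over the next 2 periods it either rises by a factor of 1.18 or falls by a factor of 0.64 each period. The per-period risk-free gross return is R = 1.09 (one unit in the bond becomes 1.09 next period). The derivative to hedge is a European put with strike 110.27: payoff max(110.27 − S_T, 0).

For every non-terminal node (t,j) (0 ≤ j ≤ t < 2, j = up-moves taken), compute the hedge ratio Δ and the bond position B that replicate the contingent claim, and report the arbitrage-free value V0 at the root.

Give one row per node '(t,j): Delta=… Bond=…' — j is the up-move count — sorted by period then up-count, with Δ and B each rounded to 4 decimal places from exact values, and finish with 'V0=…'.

(0,0): Delta=-0.0537 Bond=10.6993
(1,0): Delta=-0.5489 Bond=69.9732
(1,1): Delta=0.0000 Bond=0.0000
V0=0.8160

Risk-neutral probability p* = (R−d)/(u−d) = (1.09−0.64)/(1.18−0.64) = 0.8333.
Terminal values V(2,·): V(2,0)=34.9036, V(2,1)=0.0000, V(2,2)=0.0000
(1,0): S=117.7600. Δ = (V_up−V_dn)/(S_up−S_dn) = (0.0000−34.9036)/(138.9568−75.3664) = -0.5489. V = [p*·0.0000 + (1−p*)·34.9036]/1.09 = 5.3369. B = V − Δ·S = 69.9732.
(1,1): S=217.1200. Δ = (V_up−V_dn)/(S_up−S_dn) = (0.0000−0.0000)/(256.2016−138.9568) = 0.0000. V = [p*·0.0000 + (1−p*)·0.0000]/1.09 = 0.0000. B = V − Δ·S = 0.0000.
(0,0): S=184.0000. Δ = (V_up−V_dn)/(S_up−S_dn) = (0.0000−5.3369)/(217.1200−117.7600) = -0.0537. V = [p*·0.0000 + (1−p*)·5.3369]/1.09 = 0.8160. B = V − Δ·S = 10.6993.
The time-0 hedge costs 0.8160, which is the no-arbitrage price.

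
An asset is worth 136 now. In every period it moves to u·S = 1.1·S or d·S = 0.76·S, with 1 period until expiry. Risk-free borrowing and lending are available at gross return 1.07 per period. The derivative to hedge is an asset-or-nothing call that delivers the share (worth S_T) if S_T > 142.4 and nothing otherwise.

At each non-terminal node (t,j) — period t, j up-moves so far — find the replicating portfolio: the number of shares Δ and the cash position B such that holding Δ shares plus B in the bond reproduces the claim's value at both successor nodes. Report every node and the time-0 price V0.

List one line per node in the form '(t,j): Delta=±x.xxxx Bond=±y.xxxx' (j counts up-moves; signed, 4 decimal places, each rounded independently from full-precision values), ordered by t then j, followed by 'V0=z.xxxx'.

Since d<R<u, set p* = (R−d)/(u−d) = 0.9118; price each node as the discounted p*-expectation of its children.
Terminal payoffs: V(1,0)=0.0000, V(1,1)=149.6000
  t=0,j=0: stock 136.0000 → up 149.6000 (V=149.6000), down 103.3600 (V=0.0000). Price 127.4766; hedge Δ=3.2353, bond B=-312.5234.
Check: Δ(0,0)·S0 + B(0,0) = 127.4766 = V0.

(0,0): Delta=3.2353 Bond=-312.5234
V0=127.4766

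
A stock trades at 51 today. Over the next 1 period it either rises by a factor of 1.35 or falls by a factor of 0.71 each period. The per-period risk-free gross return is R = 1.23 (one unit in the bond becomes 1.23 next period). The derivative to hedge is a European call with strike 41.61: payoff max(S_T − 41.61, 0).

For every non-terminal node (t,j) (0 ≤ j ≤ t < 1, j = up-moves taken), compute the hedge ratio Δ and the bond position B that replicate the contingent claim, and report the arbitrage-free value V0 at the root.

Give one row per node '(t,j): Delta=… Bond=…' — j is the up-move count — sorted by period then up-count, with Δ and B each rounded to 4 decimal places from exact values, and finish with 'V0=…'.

The replicating-portfolio and risk-neutral prices coincide; use p* = (1.23−0.71)/(1.35−0.71) = 0.8125 for the latter.
Terminal values V(1,·): V(1,0)=0.0000, V(1,1)=27.2400
Node (0,0) S=51.0000: V=(p*·27.2400+(1−p*)·0.0000)/1.23=17.9939; Δ=(27.2400−0.0000)/(68.8500−36.2100)=0.8346; B=V−Δ·S=-24.5686
The time-0 hedge costs 17.9939, which is the no-arbitrage price.

(0,0): Delta=0.8346 Bond=-24.5686
V0=17.9939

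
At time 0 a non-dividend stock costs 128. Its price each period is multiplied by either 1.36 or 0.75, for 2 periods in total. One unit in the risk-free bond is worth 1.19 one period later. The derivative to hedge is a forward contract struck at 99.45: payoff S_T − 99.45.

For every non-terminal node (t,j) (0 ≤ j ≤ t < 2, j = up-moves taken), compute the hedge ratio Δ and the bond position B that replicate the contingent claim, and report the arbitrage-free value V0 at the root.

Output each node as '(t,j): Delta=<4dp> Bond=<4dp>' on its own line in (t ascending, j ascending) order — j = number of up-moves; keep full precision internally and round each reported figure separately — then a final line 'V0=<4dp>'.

The replicating-portfolio and risk-neutral prices coincide; use p* = (1.19−0.75)/(1.36−0.75) = 0.7213 for the latter.
At expiry t=2: V(2,0)=-27.4500, V(2,1)=31.1100, V(2,2)=137.2988
  t=1,j=0: stock 96.0000 → up 130.5600 (V=31.1100), down 72.0000 (V=-27.4500). Price 12.4286; hedge Δ=1.0000, bond B=-83.5714.
  t=1,j=1: stock 174.0800 → up 236.7488 (V=137.2988), down 130.5600 (V=31.1100). Price 90.5086; hedge Δ=1.0000, bond B=-83.5714.
  t=0,j=0: stock 128.0000 → up 174.0800 (V=90.5086), down 96.0000 (V=12.4286). Price 57.7719; hedge Δ=1.0000, bond B=-70.2281.
Check: Δ(0,0)·S0 + B(0,0) = 57.7719 = V0.

(0,0): Delta=1.0000 Bond=-70.2281
(1,0): Delta=1.0000 Bond=-83.5714
(1,1): Delta=1.0000 Bond=-83.5714
V0=57.7719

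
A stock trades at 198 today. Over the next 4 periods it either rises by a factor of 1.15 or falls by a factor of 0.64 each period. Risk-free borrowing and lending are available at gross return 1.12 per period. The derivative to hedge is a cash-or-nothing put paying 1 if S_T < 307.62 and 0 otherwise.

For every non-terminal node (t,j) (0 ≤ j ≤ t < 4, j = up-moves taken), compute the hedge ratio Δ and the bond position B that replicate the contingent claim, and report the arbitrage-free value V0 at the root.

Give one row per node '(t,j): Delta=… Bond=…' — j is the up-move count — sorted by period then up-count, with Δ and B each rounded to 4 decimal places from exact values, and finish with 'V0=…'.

The replicating-portfolio and risk-neutral prices coincide; use p* = (1.12−0.64)/(1.15−0.64) = 0.9412 for the latter.
Terminal values V(4,·): V(4,0)=1.0000, V(4,1)=1.0000, V(4,2)=1.0000, V(4,3)=1.0000, V(4,4)=0.0000
  t=3,j=0: stock 51.9045 → up 59.6902 (V=1.0000), down 33.2189 (V=1.0000). Price 0.8929; hedge Δ=0.0000, bond B=0.8929.
  t=3,j=1: stock 93.2659 → up 107.2558 (V=1.0000), down 59.6902 (V=1.0000). Price 0.8929; hedge Δ=0.0000, bond B=0.8929.
  t=3,j=2: stock 167.5872 → up 192.7253 (V=1.0000), down 107.2558 (V=1.0000). Price 0.8929; hedge Δ=0.0000, bond B=0.8929.
  t=3,j=3: stock 301.1332 → up 346.3032 (V=0.0000), down 192.7253 (V=1.0000). Price 0.0525; hedge Δ=-0.0065, bond B=2.0133.
  t=2,j=0: stock 81.1008 → up 93.2659 (V=0.8929), down 51.9045 (V=0.8929). Price 0.7972; hedge Δ=0.0000, bond B=0.7972.
  t=2,j=1: stock 145.7280 → up 167.5872 (V=0.8929), down 93.2659 (V=0.8929). Price 0.7972; hedge Δ=0.0000, bond B=0.7972.
  t=2,j=2: stock 261.8550 → up 301.1332 (V=0.0525), down 167.5872 (V=0.8929). Price 0.0910; hedge Δ=-0.0063, bond B=1.7387.
  t=1,j=0: stock 126.7200 → up 145.7280 (V=0.7972), down 81.1008 (V=0.7972). Price 0.7118; hedge Δ=0.0000, bond B=0.7118.
  t=1,j=1: stock 227.7000 → up 261.8550 (V=0.0910), down 145.7280 (V=0.7972). Price 0.1184; hedge Δ=-0.0061, bond B=1.5030.
  t=0,j=0: stock 198.0000 → up 227.7000 (V=0.1184), down 126.7200 (V=0.7118). Price 0.1368; hedge Δ=-0.0059, bond B=1.3004.
Each (Δ,B) replicates both successor values, so the strategy is self-financing and V0 is arbitrage-free.

(0,0): Delta=-0.0059 Bond=1.3004
(1,0): Delta=0.0000 Bond=0.7118
(1,1): Delta=-0.0061 Bond=1.5030
(2,0): Delta=0.0000 Bond=0.7972
(2,1): Delta=0.0000 Bond=0.7972
(2,2): Delta=-0.0063 Bond=1.7387
(3,0): Delta=0.0000 Bond=0.8929
(3,1): Delta=0.0000 Bond=0.8929
(3,2): Delta=0.0000 Bond=0.8929
(3,3): Delta=-0.0065 Bond=2.0133
V0=0.1368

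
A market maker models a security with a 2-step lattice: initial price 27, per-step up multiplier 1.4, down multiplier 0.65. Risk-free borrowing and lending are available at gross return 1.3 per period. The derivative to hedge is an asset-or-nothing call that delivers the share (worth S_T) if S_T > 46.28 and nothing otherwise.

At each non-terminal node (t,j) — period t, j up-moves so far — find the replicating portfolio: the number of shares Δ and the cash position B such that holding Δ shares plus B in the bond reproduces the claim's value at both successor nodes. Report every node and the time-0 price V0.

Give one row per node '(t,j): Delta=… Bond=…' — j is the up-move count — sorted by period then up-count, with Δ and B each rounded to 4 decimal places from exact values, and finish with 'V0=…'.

(0,0): Delta=1.7422 Bond=-23.5200
(1,0): Delta=0.0000 Bond=0.0000
(1,1): Delta=1.8667 Bond=-35.2800
V0=23.5200

Under the risk-neutral measure, an up-move has probability p* = (R−d)/(u−d) = 0.8667 and values discount at R = 1.3.
Terminal payoffs: V(2,0)=0.0000, V(2,1)=0.0000, V(2,2)=52.9200
Node (1,0) S=17.5500: V=(p*·0.0000+(1−p*)·0.0000)/1.3=0.0000; Δ=(0.0000−0.0000)/(24.5700−11.4075)=0.0000; B=V−Δ·S=0.0000
Node (1,1) S=37.8000: V=(p*·52.9200+(1−p*)·0.0000)/1.3=35.2800; Δ=(52.9200−0.0000)/(52.9200−24.5700)=1.8667; B=V−Δ·S=-35.2800
Node (0,0) S=27.0000: V=(p*·35.2800+(1−p*)·0.0000)/1.3=23.5200; Δ=(35.2800−0.0000)/(37.8000−17.5500)=1.7422; B=V−Δ·S=-23.5200
Root portfolio cost Δ·27+B reproduces V0=23.5200.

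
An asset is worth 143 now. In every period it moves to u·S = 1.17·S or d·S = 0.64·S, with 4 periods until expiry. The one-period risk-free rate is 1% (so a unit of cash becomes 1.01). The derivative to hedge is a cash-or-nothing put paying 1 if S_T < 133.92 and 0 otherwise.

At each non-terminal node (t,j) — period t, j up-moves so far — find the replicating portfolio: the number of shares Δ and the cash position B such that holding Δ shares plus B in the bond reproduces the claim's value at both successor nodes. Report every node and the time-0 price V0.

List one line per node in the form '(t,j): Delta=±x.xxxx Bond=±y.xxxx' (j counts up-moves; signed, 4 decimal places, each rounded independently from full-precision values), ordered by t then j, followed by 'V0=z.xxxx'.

Under the risk-neutral measure, an up-move has probability p* = (R−d)/(u−d) = 0.6981 and values discount at R = 1.01.
At expiry t=4: V(4,0)=1.0000, V(4,1)=1.0000, V(4,2)=1.0000, V(4,3)=0.0000, V(4,4)=0.0000
Node (3,0) S=37.4866: V=(p*·1.0000+(1−p*)·1.0000)/1.01=0.9901; Δ=(1.0000−1.0000)/(43.8593−23.9914)=0.0000; B=V−Δ·S=0.9901
Node (3,1) S=68.5302: V=(p*·1.0000+(1−p*)·1.0000)/1.01=0.9901; Δ=(1.0000−1.0000)/(80.1803−43.8593)=0.0000; B=V−Δ·S=0.9901
Node (3,2) S=125.2817: V=(p*·0.0000+(1−p*)·1.0000)/1.01=0.2989; Δ=(0.0000−1.0000)/(146.5796−80.1803)=-0.0151; B=V−Δ·S=2.1857
Node (3,3) S=229.0307: V=(p*·0.0000+(1−p*)·0.0000)/1.01=0.0000; Δ=(0.0000−0.0000)/(267.9659−146.5796)=0.0000; B=V−Δ·S=0.0000
Node (2,0) S=58.5728: V=(p*·0.9901+(1−p*)·0.9901)/1.01=0.9803; Δ=(0.9901−0.9901)/(68.5302−37.4866)=0.0000; B=V−Δ·S=0.9803
Node (2,1) S=107.0784: V=(p*·0.2989+(1−p*)·0.9901)/1.01=0.5025; Δ=(0.2989−0.9901)/(125.2817−68.5302)=-0.0122; B=V−Δ·S=1.8067
Node (2,2) S=195.7527: V=(p*·0.0000+(1−p*)·0.2989)/1.01=0.0893; Δ=(0.0000−0.2989)/(229.0307−125.2817)=-0.0029; B=V−Δ·S=0.6533
Node (1,0) S=91.5200: V=(p*·0.5025+(1−p*)·0.9803)/1.01=0.6404; Δ=(0.5025−0.9803)/(107.0784−58.5728)=-0.0098; B=V−Δ·S=1.5418
Node (1,1) S=167.3100: V=(p*·0.0893+(1−p*)·0.5025)/1.01=0.2120; Δ=(0.0893−0.5025)/(195.7527−107.0784)=-0.0047; B=V−Δ·S=0.9916
Node (0,0) S=143.0000: V=(p*·0.2120+(1−p*)·0.6404)/1.01=0.3379; Δ=(0.2120−0.6404)/(167.3100−91.5200)=-0.0057; B=V−Δ·S=1.1462
The time-0 hedge costs 0.3379, which is the no-arbitrage price.

(0,0): Delta=-0.0057 Bond=1.1462
(1,0): Delta=-0.0098 Bond=1.5418
(1,1): Delta=-0.0047 Bond=0.9916
(2,0): Delta=0.0000 Bond=0.9803
(2,1): Delta=-0.0122 Bond=1.8067
(2,2): Delta=-0.0029 Bond=0.6533
(3,0): Delta=0.0000 Bond=0.9901
(3,1): Delta=0.0000 Bond=0.9901
(3,2): Delta=-0.0151 Bond=2.1857
(3,3): Delta=0.0000 Bond=0.0000
V0=0.3379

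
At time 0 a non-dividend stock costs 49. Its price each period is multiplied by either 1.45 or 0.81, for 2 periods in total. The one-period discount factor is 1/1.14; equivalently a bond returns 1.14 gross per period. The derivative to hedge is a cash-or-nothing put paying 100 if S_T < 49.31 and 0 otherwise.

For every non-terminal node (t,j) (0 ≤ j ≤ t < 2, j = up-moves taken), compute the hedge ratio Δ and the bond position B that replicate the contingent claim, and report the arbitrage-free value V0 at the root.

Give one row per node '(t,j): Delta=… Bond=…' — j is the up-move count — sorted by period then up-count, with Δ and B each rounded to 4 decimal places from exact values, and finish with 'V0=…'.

(0,0): Delta=-1.3549 Bond=84.4423
(1,0): Delta=-3.9368 Bond=198.7390
(1,1): Delta=0.0000 Bond=0.0000
V0=18.0532

No-arbitrage ⇒ martingale measure with p* = (R−d)/(u−d) = 0.5156.
Terminal payoffs: V(2,0)=100.0000, V(2,1)=0.0000, V(2,2)=0.0000
Node (1,0) S=39.6900: V=(p*·0.0000+(1−p*)·100.0000)/1.14=42.4890; Δ=(0.0000−100.0000)/(57.5505−32.1489)=-3.9368; B=V−Δ·S=198.7390
Node (1,1) S=71.0500: V=(p*·0.0000+(1−p*)·0.0000)/1.14=0.0000; Δ=(0.0000−0.0000)/(103.0225−57.5505)=0.0000; B=V−Δ·S=0.0000
Node (0,0) S=49.0000: V=(p*·0.0000+(1−p*)·42.4890)/1.14=18.0532; Δ=(0.0000−42.4890)/(71.0500−39.6900)=-1.3549; B=V−Δ·S=84.4423
The time-0 hedge costs 18.0532, which is the no-arbitrage price.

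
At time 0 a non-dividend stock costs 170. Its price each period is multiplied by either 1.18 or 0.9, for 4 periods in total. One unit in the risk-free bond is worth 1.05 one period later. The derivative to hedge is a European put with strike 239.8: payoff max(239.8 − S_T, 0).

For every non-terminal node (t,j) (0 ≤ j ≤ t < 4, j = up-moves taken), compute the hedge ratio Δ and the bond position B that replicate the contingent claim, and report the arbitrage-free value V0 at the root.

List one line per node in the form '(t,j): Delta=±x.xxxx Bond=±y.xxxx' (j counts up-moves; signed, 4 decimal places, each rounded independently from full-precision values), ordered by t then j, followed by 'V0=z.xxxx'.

Risk-neutral probability p* = (R−d)/(u−d) = (1.05−0.9)/(1.18−0.9) = 0.5357.
At expiry t=4: V(4,0)=128.2630, V(4,1)=93.5626, V(4,2)=48.0665, V(4,3)=0.0000, V(4,4)=0.0000
Node (3,0) S=123.9300: V=(p*·93.5626+(1−p*)·128.2630)/1.05=104.4510; Δ=(93.5626−128.2630)/(146.2374−111.5370)=-1.0000; B=V−Δ·S=228.3810
Node (3,1) S=162.4860: V=(p*·48.0665+(1−p*)·93.5626)/1.05=65.8950; Δ=(48.0665−93.5626)/(191.7335−146.2374)=-1.0000; B=V−Δ·S=228.3810
Node (3,2) S=213.0372: V=(p*·0.0000+(1−p*)·48.0665)/1.05=21.2539; Δ=(0.0000−48.0665)/(251.3839−191.7335)=-0.8058; B=V−Δ·S=192.9200
Node (3,3) S=279.3154: V=(p*·0.0000+(1−p*)·0.0000)/1.05=0.0000; Δ=(0.0000−0.0000)/(329.5922−251.3839)=0.0000; B=V−Δ·S=0.0000
Node (2,0) S=137.7000: V=(p*·65.8950+(1−p*)·104.4510)/1.05=79.8057; Δ=(65.8950−104.4510)/(162.4860−123.9300)=-1.0000; B=V−Δ·S=217.5057
Node (2,1) S=180.5400: V=(p*·21.2539+(1−p*)·65.8950)/1.05=39.9811; Δ=(21.2539−65.8950)/(213.0372−162.4860)=-0.8831; B=V−Δ·S=199.4134
Node (2,2) S=236.7080: V=(p*·0.0000+(1−p*)·21.2539)/1.05=9.3980; Δ=(0.0000−21.2539)/(279.3154−213.0372)=-0.3207; B=V−Δ·S=85.3048
Node (1,0) S=153.0000: V=(p*·39.9811+(1−p*)·79.8057)/1.05=55.6867; Δ=(39.9811−79.8057)/(180.5400−137.7000)=-0.9296; B=V−Δ·S=197.9175
Node (1,1) S=200.6000: V=(p*·9.3980+(1−p*)·39.9811)/1.05=22.4736; Δ=(9.3980−39.9811)/(236.7080−180.5400)=-0.5445; B=V−Δ·S=131.6988
Node (0,0) S=170.0000: V=(p*·22.4736+(1−p*)·55.6867)/1.05=36.0895; Δ=(22.4736−55.6867)/(200.6000−153.0000)=-0.6978; B=V−Δ·S=154.7078
Check: Δ(0,0)·S0 + B(0,0) = 36.0895 = V0.

(0,0): Delta=-0.6978 Bond=154.7078
(1,0): Delta=-0.9296 Bond=197.9175
(1,1): Delta=-0.5445 Bond=131.6988
(2,0): Delta=-1.0000 Bond=217.5057
(2,1): Delta=-0.8831 Bond=199.4134
(2,2): Delta=-0.3207 Bond=85.3048
(3,0): Delta=-1.0000 Bond=228.3810
(3,1): Delta=-1.0000 Bond=228.3810
(3,2): Delta=-0.8058 Bond=192.9200
(3,3): Delta=0.0000 Bond=0.0000
V0=36.0895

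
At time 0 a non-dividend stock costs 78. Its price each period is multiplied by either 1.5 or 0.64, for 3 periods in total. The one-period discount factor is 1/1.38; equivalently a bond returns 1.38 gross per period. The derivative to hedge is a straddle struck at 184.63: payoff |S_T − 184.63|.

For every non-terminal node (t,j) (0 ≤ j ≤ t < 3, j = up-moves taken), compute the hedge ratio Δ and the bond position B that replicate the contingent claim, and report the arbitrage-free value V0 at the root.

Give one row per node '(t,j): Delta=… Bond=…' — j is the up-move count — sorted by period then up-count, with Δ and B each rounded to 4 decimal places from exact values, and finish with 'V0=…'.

(0,0): Delta=-0.0887 Bond=37.2864
(1,0): Delta=-1.0000 Bond=96.9492
(1,1): Delta=-0.0256 Bond=44.0779
(2,0): Delta=-1.0000 Bond=133.7899
(2,1): Delta=-1.0000 Bond=133.7899
(2,2): Delta=0.0418 Bond=48.9958
V0=30.3706

The replicating-portfolio and risk-neutral prices coincide; use p* = (1.38−0.64)/(1.5−0.64) = 0.8605 for the latter.
Payoff layer (t=3): V(3,0)=164.1828, V(3,1)=136.7068, V(3,2)=72.3100, V(3,3)=78.6200
  t=2,j=0: stock 31.9488 → up 47.9232 (V=136.7068), down 20.4472 (V=164.1828). Price 101.8411; hedge Δ=-1.0000, bond B=133.7899.
  t=2,j=1: stock 74.8800 → up 112.3200 (V=72.3100), down 47.9232 (V=136.7068). Price 58.9099; hedge Δ=-1.0000, bond B=133.7899.
  t=2,j=2: stock 175.5000 → up 263.2500 (V=78.6200), down 112.3200 (V=72.3100). Price 56.3330; hedge Δ=0.0418, bond B=48.9958.
  t=1,j=0: stock 49.9200 → up 74.8800 (V=58.9099), down 31.9488 (V=101.8411). Price 47.0292; hedge Δ=-1.0000, bond B=96.9492.
  t=1,j=1: stock 117.0000 → up 175.5000 (V=56.3330), down 74.8800 (V=58.9099). Price 41.0816; hedge Δ=-0.0256, bond B=44.0779.
  t=0,j=0: stock 78.0000 → up 117.0000 (V=41.0816), down 49.9200 (V=47.0292). Price 30.3706; hedge Δ=-0.0887, bond B=37.2864.
Self-financing check: at every node Δ·S+B equals the discounted successor values.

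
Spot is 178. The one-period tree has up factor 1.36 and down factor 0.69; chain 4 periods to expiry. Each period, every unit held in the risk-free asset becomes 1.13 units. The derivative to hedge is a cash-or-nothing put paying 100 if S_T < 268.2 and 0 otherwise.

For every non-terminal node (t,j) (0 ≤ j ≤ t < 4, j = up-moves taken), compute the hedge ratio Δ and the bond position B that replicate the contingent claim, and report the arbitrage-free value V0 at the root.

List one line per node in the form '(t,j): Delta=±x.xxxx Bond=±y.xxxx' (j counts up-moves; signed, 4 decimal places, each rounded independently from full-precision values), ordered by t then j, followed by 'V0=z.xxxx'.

No-arbitrage ⇒ martingale measure with p* = (R−d)/(u−d) = 0.6567.
Payoff layer (t=4): V(4,0)=100.0000, V(4,1)=100.0000, V(4,2)=100.0000, V(4,3)=0.0000, V(4,4)=0.0000
  t=3,j=0: stock 58.4746 → up 79.5255 (V=100.0000), down 40.3475 (V=100.0000). Price 88.4956; hedge Δ=0.0000, bond B=88.4956.
  t=3,j=1: stock 115.2543 → up 156.7458 (V=100.0000), down 79.5255 (V=100.0000). Price 88.4956; hedge Δ=0.0000, bond B=88.4956.
  t=3,j=2: stock 227.1679 → up 308.9483 (V=0.0000), down 156.7458 (V=100.0000). Price 30.3791; hedge Δ=-0.6570, bond B=179.6328.
  t=3,j=3: stock 447.7512 → up 608.9416 (V=0.0000), down 308.9483 (V=0.0000). Price 0.0000; hedge Δ=0.0000, bond B=0.0000.
  t=2,j=0: stock 84.7458 → up 115.2543 (V=88.4956), down 58.4746 (V=88.4956). Price 78.3147; hedge Δ=0.0000, bond B=78.3147.
  t=2,j=1: stock 167.0352 → up 227.1679 (V=30.3791), down 115.2543 (V=88.4956). Price 44.5394; hedge Δ=-0.5193, bond B=131.2804.
  t=2,j=2: stock 329.2288 → up 447.7512 (V=0.0000), down 227.1679 (V=30.3791). Price 9.2289; hedge Δ=-0.1377, bond B=54.5708.
  t=1,j=0: stock 122.8200 → up 167.0352 (V=44.5394), down 84.7458 (V=78.3147). Price 49.6760; hedge Δ=-0.4104, bond B=100.0869.
  t=1,j=1: stock 242.0800 → up 329.2288 (V=9.2289), down 167.0352 (V=44.5394). Price 18.8942; hedge Δ=-0.2177, bond B=71.5964.
  t=0,j=0: stock 178.0000 → up 242.0800 (V=18.8942), down 122.8200 (V=49.6760). Price 26.0717; hedge Δ=-0.2581, bond B=72.0148.
Each (Δ,B) replicates both successor values, so the strategy is self-financing and V0 is arbitrage-free.

(0,0): Delta=-0.2581 Bond=72.0148
(1,0): Delta=-0.4104 Bond=100.0869
(1,1): Delta=-0.2177 Bond=71.5964
(2,0): Delta=0.0000 Bond=78.3147
(2,1): Delta=-0.5193 Bond=131.2804
(2,2): Delta=-0.1377 Bond=54.5708
(3,0): Delta=0.0000 Bond=88.4956
(3,1): Delta=0.0000 Bond=88.4956
(3,2): Delta=-0.6570 Bond=179.6328
(3,3): Delta=0.0000 Bond=0.0000
V0=26.0717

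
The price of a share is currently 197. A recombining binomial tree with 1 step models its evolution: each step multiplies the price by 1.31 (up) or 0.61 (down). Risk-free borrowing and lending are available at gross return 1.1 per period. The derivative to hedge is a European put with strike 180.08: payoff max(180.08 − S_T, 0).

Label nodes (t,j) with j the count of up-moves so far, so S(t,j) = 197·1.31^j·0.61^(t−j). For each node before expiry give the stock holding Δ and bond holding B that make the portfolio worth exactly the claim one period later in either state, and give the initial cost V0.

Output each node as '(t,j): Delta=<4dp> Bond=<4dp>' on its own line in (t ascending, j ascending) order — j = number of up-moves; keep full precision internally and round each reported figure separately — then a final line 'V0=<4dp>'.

(0,0): Delta=-0.4344 Bond=101.9248
V0=16.3391

Risk-neutral probability p* = (R−d)/(u−d) = (1.1−0.61)/(1.31−0.61) = 0.7000.
Terminal payoffs: V(1,0)=59.9100, V(1,1)=0.0000
(0,0): S=197.0000. Δ = (V_up−V_dn)/(S_up−S_dn) = (0.0000−59.9100)/(258.0700−120.1700) = -0.4344. V = [p*·0.0000 + (1−p*)·59.9100]/1.1 = 16.3391. B = V − Δ·S = 101.9248.
The time-0 hedge costs 16.3391, which is the no-arbitrage price.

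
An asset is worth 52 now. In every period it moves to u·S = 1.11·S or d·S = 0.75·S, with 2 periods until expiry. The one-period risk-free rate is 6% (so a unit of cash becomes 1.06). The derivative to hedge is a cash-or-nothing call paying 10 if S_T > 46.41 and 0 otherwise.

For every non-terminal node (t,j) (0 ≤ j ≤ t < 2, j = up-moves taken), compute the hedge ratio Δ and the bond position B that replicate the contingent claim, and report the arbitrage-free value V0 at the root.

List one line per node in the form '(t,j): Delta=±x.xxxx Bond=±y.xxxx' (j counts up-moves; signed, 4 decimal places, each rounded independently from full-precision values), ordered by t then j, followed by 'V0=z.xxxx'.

No-arbitrage ⇒ martingale measure with p* = (R−d)/(u−d) = 0.8611.
Terminal payoffs: V(2,0)=0.0000, V(2,1)=0.0000, V(2,2)=10.0000
(1,0): S=39.0000. Δ = (V_up−V_dn)/(S_up−S_dn) = (0.0000−0.0000)/(43.2900−29.2500) = 0.0000. V = [p*·0.0000 + (1−p*)·0.0000]/1.06 = 0.0000. B = V − Δ·S = 0.0000.
(1,1): S=57.7200. Δ = (V_up−V_dn)/(S_up−S_dn) = (10.0000−0.0000)/(64.0692−43.2900) = 0.4813. V = [p*·10.0000 + (1−p*)·0.0000]/1.06 = 8.1237. B = V − Δ·S = -19.6541.
(0,0): S=52.0000. Δ = (V_up−V_dn)/(S_up−S_dn) = (8.1237−0.0000)/(57.7200−39.0000) = 0.4340. V = [p*·8.1237 + (1−p*)·0.0000]/1.06 = 6.5994. B = V − Δ·S = -15.9664.
Root portfolio cost Δ·52+B reproduces V0=6.5994.

(0,0): Delta=0.4340 Bond=-15.9664
(1,0): Delta=0.0000 Bond=0.0000
(1,1): Delta=0.4813 Bond=-19.6541
V0=6.5994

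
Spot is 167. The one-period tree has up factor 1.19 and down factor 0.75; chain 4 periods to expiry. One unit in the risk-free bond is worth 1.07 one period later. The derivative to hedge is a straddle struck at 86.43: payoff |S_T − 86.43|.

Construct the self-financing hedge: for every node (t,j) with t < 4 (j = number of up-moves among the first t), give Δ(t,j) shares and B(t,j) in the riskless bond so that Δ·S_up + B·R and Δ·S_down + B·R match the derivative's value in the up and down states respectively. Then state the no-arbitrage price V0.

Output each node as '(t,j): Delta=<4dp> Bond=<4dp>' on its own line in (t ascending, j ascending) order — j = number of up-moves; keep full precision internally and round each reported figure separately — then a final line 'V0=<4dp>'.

Risk-neutral probability p* = (R−d)/(u−d) = (1.07−0.75)/(1.19−0.75) = 0.7273.
Terminal payoffs: V(4,0)=33.5902, V(4,1)=2.5908, V(4,2)=46.5949, V(4,3)=124.6362, V(4,4)=248.4616
Node (3,0) S=70.4531: V=(p*·2.5908+(1−p*)·33.5902)/1.07=10.3226; Δ=(2.5908−33.5902)/(83.8392−52.8398)=-1.0000; B=V−Δ·S=80.7757
Node (3,1) S=111.7856: V=(p*·46.5949+(1−p*)·2.5908)/1.07=32.3306; Δ=(46.5949−2.5908)/(133.0249−83.8392)=0.8947; B=V−Δ·S=-67.6787
Node (3,2) S=177.3665: V=(p*·124.6362+(1−p*)·46.5949)/1.07=96.5908; Δ=(124.6362−46.5949)/(211.0662−133.0249)=1.0000; B=V−Δ·S=-80.7757
Node (3,3) S=281.4216: V=(p*·248.4616+(1−p*)·124.6362)/1.07=200.6459; Δ=(248.4616−124.6362)/(334.8916−211.0662)=1.0000; B=V−Δ·S=-80.7757
Node (2,0) S=93.9375: V=(p*·32.3306+(1−p*)·10.3226)/1.07=24.6060; Δ=(32.3306−10.3226)/(111.7856−70.4531)=0.5325; B=V−Δ·S=-25.4123
Node (2,1) S=149.0475: V=(p*·96.5908+(1−p*)·32.3306)/1.07=73.8928; Δ=(96.5908−32.3306)/(177.3665−111.7856)=0.9799; B=V−Δ·S=-72.1531
Node (2,2) S=236.4887: V=(p*·200.6459+(1−p*)·96.5908)/1.07=160.9974; Δ=(200.6459−96.5908)/(281.4216−177.3665)=1.0000; B=V−Δ·S=-75.4913
Node (1,0) S=125.2500: V=(p*·73.8928+(1−p*)·24.6060)/1.07=56.4962; Δ=(73.8928−24.6060)/(149.0475−93.9375)=0.8943; B=V−Δ·S=-55.5192
Node (1,1) S=198.7300: V=(p*·160.9974+(1−p*)·73.8928)/1.07=128.2632; Δ=(160.9974−73.8928)/(236.4887−149.0475)=0.9962; B=V−Δ·S=-69.7018
Node (0,0) S=167.0000: V=(p*·128.2632+(1−p*)·56.4962)/1.07=101.5798; Δ=(128.2632−56.4962)/(198.7300−125.2500)=0.9767; B=V−Δ·S=-61.5269
Each (Δ,B) replicates both successor values, so the strategy is self-financing and V0 is arbitrage-free.

(0,0): Delta=0.9767 Bond=-61.5269
(1,0): Delta=0.8943 Bond=-55.5192
(1,1): Delta=0.9962 Bond=-69.7018
(2,0): Delta=0.5325 Bond=-25.4123
(2,1): Delta=0.9799 Bond=-72.1531
(2,2): Delta=1.0000 Bond=-75.4913
(3,0): Delta=-1.0000 Bond=80.7757
(3,1): Delta=0.8947 Bond=-67.6787
(3,2): Delta=1.0000 Bond=-80.7757
(3,3): Delta=1.0000 Bond=-80.7757
V0=101.5798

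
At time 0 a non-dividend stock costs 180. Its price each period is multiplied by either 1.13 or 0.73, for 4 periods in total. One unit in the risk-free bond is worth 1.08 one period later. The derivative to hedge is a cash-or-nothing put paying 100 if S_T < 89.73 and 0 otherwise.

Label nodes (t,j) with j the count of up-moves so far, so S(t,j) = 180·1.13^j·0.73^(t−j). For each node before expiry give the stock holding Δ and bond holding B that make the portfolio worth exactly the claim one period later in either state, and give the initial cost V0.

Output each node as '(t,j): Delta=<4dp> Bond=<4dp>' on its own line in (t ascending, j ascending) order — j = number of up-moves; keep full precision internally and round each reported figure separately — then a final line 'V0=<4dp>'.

(0,0): Delta=-0.0452 Bond=8.6603
(1,0): Delta=-0.3568 Bond=50.2967
(1,1): Delta=-0.0165 Bond=3.5040
(2,0): Delta=-2.1116 Bond=222.6402
(2,1): Delta=-0.1949 Bond=30.2748
(2,2): Delta=0.0000 Bond=0.0000
(3,0): Delta=0.0000 Bond=92.5926
(3,1): Delta=-2.3064 Bond=261.5741
(3,2): Delta=0.0000 Bond=0.0000
(3,3): Delta=0.0000 Bond=0.0000
V0=0.5204

The replicating-portfolio and risk-neutral prices coincide; use p* = (1.08−0.73)/(1.13−0.73) = 0.8750 for the latter.
Payoff layer (t=4): V(4,0)=100.0000, V(4,1)=100.0000, V(4,2)=0.0000, V(4,3)=0.0000, V(4,4)=0.0000
  t=3,j=0: stock 70.0231 → up 79.1261 (V=100.0000), down 51.1168 (V=100.0000). Price 92.5926; hedge Δ=0.0000, bond B=92.5926.
  t=3,j=1: stock 108.3919 → up 122.4828 (V=0.0000), down 79.1261 (V=100.0000). Price 11.5741; hedge Δ=-2.3064, bond B=261.5741.
  t=3,j=2: stock 167.7847 → up 189.5967 (V=0.0000), down 122.4828 (V=0.0000). Price 0.0000; hedge Δ=0.0000, bond B=0.0000.
  t=3,j=3: stock 259.7215 → up 293.4852 (V=0.0000), down 189.5967 (V=0.0000). Price 0.0000; hedge Δ=0.0000, bond B=0.0000.
  t=2,j=0: stock 95.9220 → up 108.3919 (V=11.5741), down 70.0231 (V=92.5926). Price 20.0939; hedge Δ=-2.1116, bond B=222.6402.
  t=2,j=1: stock 148.4820 → up 167.7847 (V=0.0000), down 108.3919 (V=11.5741). Price 1.3396; hedge Δ=-0.1949, bond B=30.2748.
  t=2,j=2: stock 229.8420 → up 259.7215 (V=0.0000), down 167.7847 (V=0.0000). Price 0.0000; hedge Δ=0.0000, bond B=0.0000.
  t=1,j=0: stock 131.4000 → up 148.4820 (V=1.3396), down 95.9220 (V=20.0939). Price 3.4110; hedge Δ=-0.3568, bond B=50.2967.
  t=1,j=1: stock 203.4000 → up 229.8420 (V=0.0000), down 148.4820 (V=1.3396). Price 0.1550; hedge Δ=-0.0165, bond B=3.5040.
  t=0,j=0: stock 180.0000 → up 203.4000 (V=0.1550), down 131.4000 (V=3.4110). Price 0.5204; hedge Δ=-0.0452, bond B=8.6603.
Root portfolio cost Δ·180+B reproduces V0=0.5204.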